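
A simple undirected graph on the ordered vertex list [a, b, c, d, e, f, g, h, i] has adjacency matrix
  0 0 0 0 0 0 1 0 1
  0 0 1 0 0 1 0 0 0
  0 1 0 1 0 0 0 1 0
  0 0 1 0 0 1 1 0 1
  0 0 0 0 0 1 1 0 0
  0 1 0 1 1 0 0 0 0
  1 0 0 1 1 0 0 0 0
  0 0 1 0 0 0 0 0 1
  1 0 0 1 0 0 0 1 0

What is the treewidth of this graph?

3

A width-3 tree decomposition is:
Bags: B1 = {b, e, f, g}  B2 = {b, d, f, g}  B3 = {b, c, d, g}  B4 = {a, c, d, g}  B5 = {a, c, d, i}  B6 = {a, c, h, i}
Tree: B1–B2, B2–B3, B3–B4, B4–B5, B5–B6
Every bag has size at most 4, so the width is 4 − 1 = 3 and tw(G) ≤ 3. For the lower bound: the 4 vertex sets {b,e,f}, {g}, {d}, {a,c,h,i} are disjoint, each induces a connected subgraph, and every pair is joined by at least one edge of G. Contracting each set to a single vertex therefore yields K_{4} as a minor, and since treewidth is minor-monotone, tw(G) ≥ tw(K_{4}) = 3. Therefore the treewidth is 3.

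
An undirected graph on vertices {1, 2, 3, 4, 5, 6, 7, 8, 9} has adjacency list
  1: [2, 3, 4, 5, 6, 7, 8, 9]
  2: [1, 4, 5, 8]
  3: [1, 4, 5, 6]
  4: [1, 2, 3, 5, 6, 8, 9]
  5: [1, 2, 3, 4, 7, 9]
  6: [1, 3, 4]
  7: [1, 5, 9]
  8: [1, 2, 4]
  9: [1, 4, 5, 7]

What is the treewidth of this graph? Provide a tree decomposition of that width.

Treewidth 3.
One optimal decomposition is:
Bags: B1 = {1, 2, 4, 5}  B2 = {1, 4, 5, 9}  B3 = {1, 3, 4, 5}  B4 = {1, 5, 7, 9}  B5 = {1, 2, 4, 8}  B6 = {1, 3, 4, 6}
Tree: B1–B2, B2–B3, B2–B4, B1–B5, B3–B6

Every bag has size at most 4, so the width is 4 − 1 = 3 and tw(G) ≤ 3. For the lower bound, the 4 vertices {1, 2, 4, 8} are pairwise adjacent, and any tree decomposition puts a clique entirely inside one bag — forcing width ≥ 3. Therefore the treewidth is 3.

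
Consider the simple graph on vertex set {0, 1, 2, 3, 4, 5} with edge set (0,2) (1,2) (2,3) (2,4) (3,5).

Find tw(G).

1

A width-1 tree decomposition is:
Bags: B1 = {0, 2}  B2 = {2, 3}  B3 = {3, 5}  B4 = {2, 4}  B5 = {1, 2}
Tree: B1–B2, B2–B3, B1–B4, B2–B5
The largest bag has 2 vertices, giving width 1; this decomposition certifies tw(G) ≤ 1. G has an edge, so its treewidth is at least 1. Hence tw(G) = 1 exactly.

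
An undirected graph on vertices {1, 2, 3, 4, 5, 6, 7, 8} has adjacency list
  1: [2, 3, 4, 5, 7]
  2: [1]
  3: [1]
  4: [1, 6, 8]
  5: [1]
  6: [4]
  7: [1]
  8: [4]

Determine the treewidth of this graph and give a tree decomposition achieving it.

Every bag has size at most 2, so the width is 2 − 1 = 1 and tw(G) ≤ 1. Since G has at least one edge (e.g. 4–1), it is not an edgeless graph, so tw(G) ≥ 1. Combining the bounds, tw(G) = 1.

Treewidth 1.
Bags: B1 = {1, 4}  B2 = {1, 2}  B3 = {1, 7}  B4 = {4, 8}  B5 = {1, 3}  B6 = {1, 5}  B7 = {4, 6}
Tree: B1–B2, B1–B3, B1–B4, B1–B5, B2–B6, B4–B7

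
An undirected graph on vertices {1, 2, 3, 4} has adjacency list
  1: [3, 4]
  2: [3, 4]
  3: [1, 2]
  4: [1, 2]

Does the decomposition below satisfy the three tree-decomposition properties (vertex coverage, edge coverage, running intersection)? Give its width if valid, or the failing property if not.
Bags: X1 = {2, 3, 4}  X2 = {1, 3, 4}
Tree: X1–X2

Yes; width 2.

Every vertex of G appears in some bag (union = {1, 2, 3, 4}); every edge is covered by a bag; and for each vertex v the set of bags containing v is connected in the bag tree. The decomposition is therefore valid. The largest bag has 3 vertices, so the width is 2.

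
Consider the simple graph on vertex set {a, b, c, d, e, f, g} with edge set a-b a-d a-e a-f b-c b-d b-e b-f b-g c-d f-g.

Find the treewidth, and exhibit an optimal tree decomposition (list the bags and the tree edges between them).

Each bag holds 3 vertices, so the decomposition has width 2, which upper-bounds the treewidth. Conversely, {b, f, g} is a clique of size 3, and the vertices of any clique must share a bag in every tree decomposition; so some bag has ≥ 3 vertices and tw(G) ≥ 2. Hence tw(G) = 2 exactly.

Treewidth 2.
Bags: B1 = {a, b, f}  B2 = {a, b, d}  B3 = {b, f, g}  B4 = {b, c, d}  B5 = {a, b, e}
Tree: B1–B2, B1–B3, B2–B4, B1–B5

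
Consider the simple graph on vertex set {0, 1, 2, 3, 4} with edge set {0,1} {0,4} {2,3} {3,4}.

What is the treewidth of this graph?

A width-1 tree decomposition is:
Bags: B1 = {0, 1}  B2 = {0, 4}  B3 = {3, 4}  B4 = {2, 3}
Tree: B1–B2, B2–B3, B3–B4
The largest bag has 2 vertices, giving width 1; this decomposition certifies tw(G) ≤ 1. Since G has at least one edge (e.g. 1–0), it is not an edgeless graph, so tw(G) ≥ 1. Combining the bounds, tw(G) = 1.

1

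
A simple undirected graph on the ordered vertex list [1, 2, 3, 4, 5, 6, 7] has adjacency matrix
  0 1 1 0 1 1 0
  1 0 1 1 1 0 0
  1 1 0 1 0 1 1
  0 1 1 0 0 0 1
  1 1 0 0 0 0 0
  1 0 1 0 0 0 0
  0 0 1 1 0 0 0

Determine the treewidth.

A width-2 tree decomposition is:
Bags: B1 = {2, 3, 4}  B2 = {1, 2, 3}  B3 = {3, 4, 7}  B4 = {1, 2, 5}  B5 = {1, 3, 6}
Tree: B1–B2, B1–B3, B2–B4, B2–B5
The largest bag has 3 vertices, giving width 2; this decomposition certifies tw(G) ≤ 2. For the lower bound, the 3 vertices {1, 2, 3} are pairwise adjacent, and any tree decomposition puts a clique entirely inside one bag — forcing width ≥ 2. Combining the bounds, tw(G) = 2.

2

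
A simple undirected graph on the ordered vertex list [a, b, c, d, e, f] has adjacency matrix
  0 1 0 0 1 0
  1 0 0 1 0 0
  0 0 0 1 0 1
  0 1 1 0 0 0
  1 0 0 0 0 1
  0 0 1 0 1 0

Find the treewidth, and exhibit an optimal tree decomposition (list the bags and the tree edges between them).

Each bag holds 3 vertices, so the decomposition has width 2, which upper-bounds the treewidth. Since a–b–d–c–f–e–a is a cycle in G, G is not acyclic. Forests are exactly the graphs of treewidth ≤ 1, so tw(G) ≥ 2. Therefore the treewidth is 2.

Treewidth 2.
One optimal decomposition is:
Bags: B1 = {a, b, d}  B2 = {a, c, d}  B3 = {a, c, f}  B4 = {a, e, f}
Tree: B1–B2, B2–B3, B3–B4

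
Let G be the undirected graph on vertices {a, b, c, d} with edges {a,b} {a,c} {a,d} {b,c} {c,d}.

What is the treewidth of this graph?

A width-2 tree decomposition is:
Bags: B1 = {a, c, d}  B2 = {a, b, c}
Tree: B1–B2
Every bag has size at most 3, so the width is 3 − 1 = 2 and tw(G) ≤ 2. For the lower bound, the 3 vertices {a, c, d} are pairwise adjacent, and any tree decomposition puts a clique entirely inside one bag — forcing width ≥ 2. Combining the bounds, tw(G) = 2.

2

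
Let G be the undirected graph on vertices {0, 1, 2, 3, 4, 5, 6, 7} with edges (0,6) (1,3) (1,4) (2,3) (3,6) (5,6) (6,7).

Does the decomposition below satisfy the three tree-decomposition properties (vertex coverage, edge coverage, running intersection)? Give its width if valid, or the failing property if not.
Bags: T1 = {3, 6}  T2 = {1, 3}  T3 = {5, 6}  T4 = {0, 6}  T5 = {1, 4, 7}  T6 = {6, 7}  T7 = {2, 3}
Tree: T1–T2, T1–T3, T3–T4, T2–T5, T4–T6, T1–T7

A tree decomposition must satisfy three properties: every vertex lies in some bag; for every edge, both endpoints lie together in some bag; and for every vertex, the bags containing it form a connected subtree. Here bags containing vertex 7 are not connected in the tree, so the decomposition is invalid.

No — bags containing vertex 7 are not connected in the tree.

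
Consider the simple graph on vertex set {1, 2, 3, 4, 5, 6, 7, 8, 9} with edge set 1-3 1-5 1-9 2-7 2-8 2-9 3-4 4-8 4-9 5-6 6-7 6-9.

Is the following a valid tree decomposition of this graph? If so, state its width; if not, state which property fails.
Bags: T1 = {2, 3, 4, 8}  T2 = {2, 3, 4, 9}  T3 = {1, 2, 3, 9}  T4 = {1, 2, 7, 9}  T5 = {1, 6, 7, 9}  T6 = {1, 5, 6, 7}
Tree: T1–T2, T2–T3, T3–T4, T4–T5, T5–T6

Vertex coverage: the bags together contain {1, 2, 3, 4, 5, 6, 7, 8, 9}, the full vertex set. Edge coverage: each edge of G has both endpoints in at least one bag. Running intersection: for every vertex, the bags containing it form a connected subtree. All three properties hold, so this is a valid tree decomposition of width max|bag| − 1 = 3, and hence tw(G) ≤ 3.

Yes; width 3.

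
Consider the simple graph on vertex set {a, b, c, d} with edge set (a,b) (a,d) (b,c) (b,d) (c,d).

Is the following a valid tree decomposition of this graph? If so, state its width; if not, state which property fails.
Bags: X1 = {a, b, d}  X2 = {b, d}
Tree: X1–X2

No — vertex c appears in no bag.

A tree decomposition must satisfy three properties: every vertex lies in some bag; for every edge, both endpoints lie together in some bag; and for every vertex, the bags containing it form a connected subtree. Here vertex c appears in no bag, so the decomposition is invalid.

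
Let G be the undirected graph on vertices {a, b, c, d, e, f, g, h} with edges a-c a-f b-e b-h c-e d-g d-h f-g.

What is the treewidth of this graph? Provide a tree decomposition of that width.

The largest bag has 3 vertices, giving width 2; this decomposition certifies tw(G) ≤ 2. Since c–a–f–g–d–h–b–e–c is a cycle in G, G is not acyclic. Forests are exactly the graphs of treewidth ≤ 1, so tw(G) ≥ 2. The upper and lower bounds meet at 2, so that is the treewidth.

Treewidth 2.
One such decomposition:
Bags: B1 = {a, c, f}  B2 = {c, f, g}  B3 = {c, d, g}  B4 = {c, d, h}  B5 = {b, c, h}  B6 = {b, c, e}
Tree: B1–B2, B2–B3, B3–B4, B4–B5, B5–B6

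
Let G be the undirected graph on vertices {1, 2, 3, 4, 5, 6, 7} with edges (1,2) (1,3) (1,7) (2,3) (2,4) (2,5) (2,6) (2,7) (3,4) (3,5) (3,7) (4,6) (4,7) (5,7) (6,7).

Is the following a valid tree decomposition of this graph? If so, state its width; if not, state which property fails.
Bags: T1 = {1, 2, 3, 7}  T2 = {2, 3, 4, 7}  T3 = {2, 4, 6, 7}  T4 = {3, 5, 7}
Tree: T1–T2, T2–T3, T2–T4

A tree decomposition must satisfy three properties: every vertex lies in some bag; for every edge, both endpoints lie together in some bag; and for every vertex, the bags containing it form a connected subtree. Here edge (2,5) lies in no bag, so the decomposition is invalid.

No — edge (2,5) lies in no bag.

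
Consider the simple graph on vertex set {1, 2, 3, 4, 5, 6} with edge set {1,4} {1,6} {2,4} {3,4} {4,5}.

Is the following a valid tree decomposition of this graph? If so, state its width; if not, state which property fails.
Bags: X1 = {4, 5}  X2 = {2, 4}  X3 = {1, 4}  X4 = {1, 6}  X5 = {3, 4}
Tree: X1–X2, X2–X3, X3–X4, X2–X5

Checking the three conditions: (i) the bags cover all of {1, 2, 3, 4, 5, 6}; (ii) for each edge, some bag contains both endpoints; (iii) the bags containing any fixed vertex form a subtree. All hold, so the decomposition is valid with width 2 − 1 = 1.

Yes; width 1.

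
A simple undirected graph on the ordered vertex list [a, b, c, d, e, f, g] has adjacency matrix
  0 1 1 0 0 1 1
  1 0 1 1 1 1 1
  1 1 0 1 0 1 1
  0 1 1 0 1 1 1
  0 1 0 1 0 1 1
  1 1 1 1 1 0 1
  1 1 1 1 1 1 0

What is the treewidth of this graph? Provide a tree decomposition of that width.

Every bag has size at most 5, so the width is 5 − 1 = 4 and tw(G) ≤ 4. For the lower bound, the 5 vertices {b, d, e, f, g} are pairwise adjacent, and any tree decomposition puts a clique entirely inside one bag — forcing width ≥ 4. Therefore the treewidth is 4.

Treewidth 4.
One optimal decomposition is:
Bags: B1 = {b, c, d, f, g}  B2 = {a, b, c, f, g}  B3 = {b, d, e, f, g}
Tree: B1–B2, B1–B3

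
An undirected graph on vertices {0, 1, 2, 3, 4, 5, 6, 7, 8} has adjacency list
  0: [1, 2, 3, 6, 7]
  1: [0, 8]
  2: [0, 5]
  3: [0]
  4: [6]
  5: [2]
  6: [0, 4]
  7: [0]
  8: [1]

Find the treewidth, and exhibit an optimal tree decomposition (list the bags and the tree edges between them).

Treewidth 1.
Bags: B1 = {0, 3}  B2 = {0, 1}  B3 = {0, 2}  B4 = {0, 6}  B5 = {4, 6}  B6 = {1, 8}  B7 = {2, 5}  B8 = {0, 7}
Tree: B1–B2, B2–B3, B3–B4, B4–B5, B2–B6, B3–B7, B2–B8

Every bag has size at most 2, so the width is 2 − 1 = 1 and tw(G) ≤ 1. Since G has at least one edge (e.g. 0–3), it is not an edgeless graph, so tw(G) ≥ 1. Hence tw(G) = 1 exactly.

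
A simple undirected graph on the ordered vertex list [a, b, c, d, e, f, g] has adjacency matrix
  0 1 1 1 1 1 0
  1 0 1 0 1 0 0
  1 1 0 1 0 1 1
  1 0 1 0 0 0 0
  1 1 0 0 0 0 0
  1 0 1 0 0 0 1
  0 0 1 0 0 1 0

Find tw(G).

2

A width-2 tree decomposition is:
Bags: B1 = {a, c, f}  B2 = {a, b, c}  B3 = {a, c, d}  B4 = {a, b, e}  B5 = {c, f, g}
Tree: B1–B2, B2–B3, B2–B4, B1–B5
Each bag holds 3 vertices, so the decomposition has width 2, which upper-bounds the treewidth. On the other hand G contains the 3-clique {a, b, e}. A clique must lie in a single bag of any decomposition, so no decomposition can have width below 2. Hence tw(G) = 2 exactly.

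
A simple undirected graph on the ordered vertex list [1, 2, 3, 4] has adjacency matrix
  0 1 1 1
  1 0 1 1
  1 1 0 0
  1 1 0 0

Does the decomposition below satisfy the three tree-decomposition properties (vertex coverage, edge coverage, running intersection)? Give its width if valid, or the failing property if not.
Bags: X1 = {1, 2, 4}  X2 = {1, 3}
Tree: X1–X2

A tree decomposition must satisfy three properties: every vertex lies in some bag; for every edge, both endpoints lie together in some bag; and for every vertex, the bags containing it form a connected subtree. Here edge (2,3) lies in no bag, so the decomposition is invalid.

No — edge (2,3) lies in no bag.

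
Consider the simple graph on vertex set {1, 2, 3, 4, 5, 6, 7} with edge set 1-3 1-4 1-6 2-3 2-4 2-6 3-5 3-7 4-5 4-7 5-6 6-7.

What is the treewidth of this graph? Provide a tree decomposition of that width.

Every bag has size at most 4, so the width is 4 − 1 = 3 and tw(G) ≤ 3. For the lower bound: the 4 vertex sets {2,3}, {5,6}, {4}, {7} are disjoint, each induces a connected subgraph, and every pair is joined by at least one edge of G. Contracting each set to a single vertex therefore yields K_{4} as a minor, and since treewidth is minor-monotone, tw(G) ≥ tw(K_{4}) = 3. The upper and lower bounds meet at 3, so that is the treewidth.

Treewidth 3.
One optimal decomposition is:
Bags: B1 = {2, 3, 4, 6}  B2 = {3, 4, 5, 6}  B3 = {3, 4, 6, 7}  B4 = {1, 3, 4, 6}
Tree: B1–B2, B2–B3, B3–B4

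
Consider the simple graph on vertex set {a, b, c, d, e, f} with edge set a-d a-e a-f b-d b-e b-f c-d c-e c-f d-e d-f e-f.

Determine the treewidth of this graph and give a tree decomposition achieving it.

Treewidth 3.
Bags: B1 = {a, d, e, f}  B2 = {c, d, e, f}  B3 = {b, d, e, f}
Tree: B1–B2, B2–B3

Every bag has size at most 4, so the width is 4 − 1 = 3 and tw(G) ≤ 3. For the lower bound, the 4 vertices {c, d, e, f} are pairwise adjacent, and any tree decomposition puts a clique entirely inside one bag — forcing width ≥ 3. Combining the bounds, tw(G) = 3.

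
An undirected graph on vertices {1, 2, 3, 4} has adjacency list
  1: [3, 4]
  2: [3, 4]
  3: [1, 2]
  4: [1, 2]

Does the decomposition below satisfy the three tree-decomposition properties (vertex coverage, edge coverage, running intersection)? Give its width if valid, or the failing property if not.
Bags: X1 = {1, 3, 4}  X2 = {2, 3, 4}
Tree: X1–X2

Yes; width 2.

Checking the three conditions: (i) the bags cover all of {1, 2, 3, 4}; (ii) for each edge, some bag contains both endpoints; (iii) the bags containing any fixed vertex form a subtree. All hold, so the decomposition is valid with width 3 − 1 = 2.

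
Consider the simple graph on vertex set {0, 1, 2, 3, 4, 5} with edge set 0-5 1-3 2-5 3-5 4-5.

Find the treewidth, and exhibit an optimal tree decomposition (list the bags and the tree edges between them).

Treewidth 1.
One optimal decomposition is:
Bags: B1 = {3, 5}  B2 = {0, 5}  B3 = {1, 3}  B4 = {4, 5}  B5 = {2, 5}
Tree: B1–B2, B1–B3, B1–B4, B1–B5

Every bag has size at most 2, so the width is 2 − 1 = 1 and tw(G) ≤ 1. Any graph with an edge has treewidth ≥ 1, and G has the edge 3–5. Therefore the treewidth is 1.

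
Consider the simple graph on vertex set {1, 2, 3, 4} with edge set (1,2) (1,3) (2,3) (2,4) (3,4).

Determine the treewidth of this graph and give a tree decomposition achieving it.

Treewidth 2.
Bags: B1 = {1, 2, 3}  B2 = {2, 3, 4}
Tree: B1–B2

The largest bag has 3 vertices, giving width 2; this decomposition certifies tw(G) ≤ 2. For the lower bound, the 3 vertices {1, 2, 3} are pairwise adjacent, and any tree decomposition puts a clique entirely inside one bag — forcing width ≥ 2. The upper and lower bounds meet at 2, so that is the treewidth.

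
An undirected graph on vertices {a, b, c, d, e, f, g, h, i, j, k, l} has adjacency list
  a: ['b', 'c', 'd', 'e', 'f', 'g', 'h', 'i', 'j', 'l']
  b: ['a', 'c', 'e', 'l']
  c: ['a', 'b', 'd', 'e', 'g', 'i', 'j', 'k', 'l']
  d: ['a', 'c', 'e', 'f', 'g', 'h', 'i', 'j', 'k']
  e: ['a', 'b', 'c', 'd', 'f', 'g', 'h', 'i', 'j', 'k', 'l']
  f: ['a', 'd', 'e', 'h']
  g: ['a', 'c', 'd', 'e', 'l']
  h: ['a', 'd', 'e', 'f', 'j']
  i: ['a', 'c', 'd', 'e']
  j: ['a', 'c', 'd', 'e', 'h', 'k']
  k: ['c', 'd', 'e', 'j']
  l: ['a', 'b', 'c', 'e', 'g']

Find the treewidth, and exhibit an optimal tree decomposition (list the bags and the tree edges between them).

The largest bag has 5 vertices, giving width 4; this decomposition certifies tw(G) ≤ 4. For the lower bound, the 5 vertices {a, d, e, h, j} are pairwise adjacent, and any tree decomposition puts a clique entirely inside one bag — forcing width ≥ 4. Combining the bounds, tw(G) = 4.

Treewidth 4.
One such decomposition:
Bags: B1 = {a, d, e, h, j}  B2 = {a, c, d, e, j}  B3 = {a, c, d, e, g}  B4 = {a, c, e, g, l}  B5 = {a, c, d, e, i}  B6 = {a, b, c, e, l}  B7 = {a, d, e, f, h}  B8 = {c, d, e, j, k}
Tree: B1–B2, B2–B3, B3–B4, B2–B5, B4–B6, B1–B7, B2–B8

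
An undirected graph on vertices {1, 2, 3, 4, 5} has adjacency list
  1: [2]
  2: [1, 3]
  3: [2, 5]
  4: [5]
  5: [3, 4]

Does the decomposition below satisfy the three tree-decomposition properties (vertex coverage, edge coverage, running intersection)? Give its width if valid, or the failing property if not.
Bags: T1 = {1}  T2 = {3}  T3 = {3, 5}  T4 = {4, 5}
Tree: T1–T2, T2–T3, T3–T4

No — vertex 2 appears in no bag.

A tree decomposition must satisfy three properties: every vertex lies in some bag; for every edge, both endpoints lie together in some bag; and for every vertex, the bags containing it form a connected subtree. Here vertex 2 appears in no bag, so the decomposition is invalid.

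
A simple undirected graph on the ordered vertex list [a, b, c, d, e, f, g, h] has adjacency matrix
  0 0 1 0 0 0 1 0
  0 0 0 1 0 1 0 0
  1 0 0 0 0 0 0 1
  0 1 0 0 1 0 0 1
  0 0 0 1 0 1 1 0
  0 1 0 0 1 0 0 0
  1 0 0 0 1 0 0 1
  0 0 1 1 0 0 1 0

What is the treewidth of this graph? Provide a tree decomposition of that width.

Treewidth 2.
One optimal decomposition is:
Bags: B1 = {a, c, g}  B2 = {c, g, h}  B3 = {e, g, h}  B4 = {d, e, h}  B5 = {d, e, f}  B6 = {b, d, f}
Tree: B1–B2, B2–B3, B3–B4, B4–B5, B5–B6

Every bag has size at most 3, so the width is 3 − 1 = 2 and tw(G) ≤ 2. Since a–c–h–g–a is a cycle in G, G is not acyclic. Forests are exactly the graphs of treewidth ≤ 1, so tw(G) ≥ 2. Therefore the treewidth is 2.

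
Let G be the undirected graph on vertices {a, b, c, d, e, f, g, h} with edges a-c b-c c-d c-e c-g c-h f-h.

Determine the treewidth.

A width-1 tree decomposition is:
Bags: B1 = {c, h}  B2 = {c, g}  B3 = {a, c}  B4 = {c, e}  B5 = {b, c}  B6 = {c, d}  B7 = {f, h}
Tree: B1–B2, B2–B3, B2–B4, B1–B5, B5–B6, B1–B7
The largest bag has 2 vertices, giving width 1; this decomposition certifies tw(G) ≤ 1. Since G has at least one edge (e.g. h–c), it is not an edgeless graph, so tw(G) ≥ 1. Combining the bounds, tw(G) = 1.

1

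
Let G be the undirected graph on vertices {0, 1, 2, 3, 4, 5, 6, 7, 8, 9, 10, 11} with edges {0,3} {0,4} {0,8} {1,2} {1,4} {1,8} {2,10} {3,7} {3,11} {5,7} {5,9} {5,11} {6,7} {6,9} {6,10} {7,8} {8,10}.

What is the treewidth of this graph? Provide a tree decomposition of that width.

Each bag holds 4 vertices, so the decomposition has width 3, which upper-bounds the treewidth. For the lower bound: the 4 vertex sets {5,9,11}, {3}, {7}, {0,6,8,10} are disjoint, each induces a connected subgraph, and every pair is joined by at least one edge of G. Contracting each set to a single vertex therefore yields K_{4} as a minor, and since treewidth is minor-monotone, tw(G) ≥ tw(K_{4}) = 3. Therefore the treewidth is 3.

Treewidth 3.
Bags: B1 = {3, 5, 9, 11}  B2 = {3, 5, 7, 9}  B3 = {3, 6, 7, 9}  B4 = {0, 3, 6, 7}  B5 = {0, 6, 7, 8}  B6 = {0, 6, 8, 10}  B7 = {0, 4, 8, 10}  B8 = {1, 4, 8, 10}  B9 = {1, 2, 4, 10}
Tree: B1–B2, B2–B3, B3–B4, B4–B5, B5–B6, B6–B7, B7–B8, B8–B9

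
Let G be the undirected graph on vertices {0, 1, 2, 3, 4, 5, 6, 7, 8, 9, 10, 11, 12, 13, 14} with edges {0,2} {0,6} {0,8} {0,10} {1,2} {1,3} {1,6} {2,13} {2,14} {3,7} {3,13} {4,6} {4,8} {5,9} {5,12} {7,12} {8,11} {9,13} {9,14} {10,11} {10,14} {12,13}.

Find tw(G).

3

A width-3 tree decomposition is:
Bags: B1 = {4, 8, 10, 11}  B2 = {0, 4, 8, 10}  B3 = {0, 4, 6, 10}  B4 = {0, 6, 10, 14}  B5 = {0, 2, 6, 14}  B6 = {1, 2, 6, 14}  B7 = {1, 2, 9, 14}  B8 = {1, 2, 9, 13}  B9 = {1, 3, 9, 13}  B10 = {3, 5, 9, 13}  B11 = {3, 5, 12, 13}  B12 = {3, 5, 7, 12}
Tree: B1–B2, B2–B3, B3–B4, B4–B5, B5–B6, B6–B7, B7–B8, B8–B9, B9–B10, B10–B11, B11–B12
Every bag has size at most 4, so the width is 4 − 1 = 3 and tw(G) ≤ 3. For the lower bound: the 4 vertex sets {4,8,11}, {10}, {0}, {1,2,6,14} are disjoint, each induces a connected subgraph, and every pair is joined by at least one edge of G. Contracting each set to a single vertex therefore yields K_{4} as a minor, and since treewidth is minor-monotone, tw(G) ≥ tw(K_{4}) = 3. Hence tw(G) = 3 exactly.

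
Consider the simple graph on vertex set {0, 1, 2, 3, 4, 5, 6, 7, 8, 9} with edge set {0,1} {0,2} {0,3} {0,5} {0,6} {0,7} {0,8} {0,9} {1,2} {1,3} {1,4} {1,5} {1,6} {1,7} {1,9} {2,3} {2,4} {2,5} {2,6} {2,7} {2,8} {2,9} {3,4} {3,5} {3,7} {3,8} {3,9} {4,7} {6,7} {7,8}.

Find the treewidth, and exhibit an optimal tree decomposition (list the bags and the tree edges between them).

Treewidth 4.
One optimal decomposition is:
Bags: B1 = {0, 1, 2, 3, 7}  B2 = {0, 1, 2, 3, 9}  B3 = {0, 1, 2, 3, 5}  B4 = {1, 2, 3, 4, 7}  B5 = {0, 2, 3, 7, 8}  B6 = {0, 1, 2, 6, 7}
Tree: B1–B2, B2–B3, B1–B4, B1–B5, B1–B6

The largest bag has 5 vertices, giving width 4; this decomposition certifies tw(G) ≤ 4. On the other hand G contains the 5-clique {0, 2, 3, 7, 8}. A clique must lie in a single bag of any decomposition, so no decomposition can have width below 4. Therefore the treewidth is 4.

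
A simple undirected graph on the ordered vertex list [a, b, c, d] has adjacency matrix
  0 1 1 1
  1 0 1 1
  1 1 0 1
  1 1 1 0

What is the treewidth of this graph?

A width-3 tree decomposition is:
Bags: B1 = {a, b, c, d}
Tree: (single bag)
With just one bag of size 4, the width is 4 − 1 = 3, so tw(G) ≤ 3. Conversely, {a, b, c, d} is a clique of size 4, and the vertices of any clique must share a bag in every tree decomposition; so some bag has ≥ 4 vertices and tw(G) ≥ 3. The upper and lower bounds meet at 3, so that is the treewidth.

3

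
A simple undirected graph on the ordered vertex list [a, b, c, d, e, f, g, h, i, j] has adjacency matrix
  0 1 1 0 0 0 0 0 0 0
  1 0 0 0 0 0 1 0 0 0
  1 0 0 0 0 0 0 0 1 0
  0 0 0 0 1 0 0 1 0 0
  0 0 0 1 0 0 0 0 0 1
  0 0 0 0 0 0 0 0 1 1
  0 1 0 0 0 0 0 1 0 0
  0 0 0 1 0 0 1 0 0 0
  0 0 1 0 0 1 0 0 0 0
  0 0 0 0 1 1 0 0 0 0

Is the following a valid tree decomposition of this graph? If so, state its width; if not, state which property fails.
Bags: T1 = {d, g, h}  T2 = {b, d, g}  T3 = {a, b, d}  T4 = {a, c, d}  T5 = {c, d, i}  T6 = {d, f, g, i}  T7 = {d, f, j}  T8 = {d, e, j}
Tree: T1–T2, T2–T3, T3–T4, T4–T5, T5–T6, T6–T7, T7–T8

No — bags containing vertex g are not connected in the tree.

A tree decomposition must satisfy three properties: every vertex lies in some bag; for every edge, both endpoints lie together in some bag; and for every vertex, the bags containing it form a connected subtree. Here bags containing vertex g are not connected in the tree, so the decomposition is invalid.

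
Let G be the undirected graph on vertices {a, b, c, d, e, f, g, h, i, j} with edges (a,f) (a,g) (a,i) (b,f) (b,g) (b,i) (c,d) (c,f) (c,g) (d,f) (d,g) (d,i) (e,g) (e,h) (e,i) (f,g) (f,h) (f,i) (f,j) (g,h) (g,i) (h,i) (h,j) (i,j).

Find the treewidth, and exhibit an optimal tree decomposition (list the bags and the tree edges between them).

Every bag has size at most 4, so the width is 4 − 1 = 3 and tw(G) ≤ 3. On the other hand G contains the 4-clique {e, g, h, i}. A clique must lie in a single bag of any decomposition, so no decomposition can have width below 3. Hence tw(G) = 3 exactly.

Treewidth 3.
Bags: B1 = {f, h, i, j}  B2 = {f, g, h, i}  B3 = {e, g, h, i}  B4 = {d, f, g, i}  B5 = {b, f, g, i}  B6 = {c, d, f, g}  B7 = {a, f, g, i}
Tree: B1–B2, B2–B3, B2–B4, B2–B5, B4–B6, B4–B7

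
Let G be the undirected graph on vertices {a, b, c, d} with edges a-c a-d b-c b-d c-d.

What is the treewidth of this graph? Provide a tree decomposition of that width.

Treewidth 2.
One such decomposition:
Bags: B1 = {a, c, d}  B2 = {b, c, d}
Tree: B1–B2

Every bag has size at most 3, so the width is 3 − 1 = 2 and tw(G) ≤ 2. On the other hand G contains the 3-clique {a, c, d}. A clique must lie in a single bag of any decomposition, so no decomposition can have width below 2. The upper and lower bounds meet at 2, so that is the treewidth.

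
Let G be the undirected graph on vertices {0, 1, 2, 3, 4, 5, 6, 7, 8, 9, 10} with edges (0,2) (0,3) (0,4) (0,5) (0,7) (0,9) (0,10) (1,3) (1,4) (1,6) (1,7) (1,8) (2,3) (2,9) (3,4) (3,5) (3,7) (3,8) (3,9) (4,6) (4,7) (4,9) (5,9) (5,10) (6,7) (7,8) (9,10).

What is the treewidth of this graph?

3

A width-3 tree decomposition is:
Bags: B1 = {0, 3, 4, 7}  B2 = {0, 3, 4, 9}  B3 = {0, 3, 5, 9}  B4 = {0, 5, 9, 10}  B5 = {1, 3, 4, 7}  B6 = {0, 2, 3, 9}  B7 = {1, 4, 6, 7}  B8 = {1, 3, 7, 8}
Tree: B1–B2, B2–B3, B3–B4, B1–B5, B3–B6, B5–B7, B5–B8
Every bag has size at most 4, so the width is 4 − 1 = 3 and tw(G) ≤ 3. For the lower bound, the 4 vertices {0, 5, 9, 10} are pairwise adjacent, and any tree decomposition puts a clique entirely inside one bag — forcing width ≥ 3. Therefore the treewidth is 3.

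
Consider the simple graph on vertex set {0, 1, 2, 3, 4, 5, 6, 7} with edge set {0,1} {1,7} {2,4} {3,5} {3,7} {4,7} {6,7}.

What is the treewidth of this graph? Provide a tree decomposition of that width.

The largest bag has 2 vertices, giving width 1; this decomposition certifies tw(G) ≤ 1. G has an edge, so its treewidth is at least 1. The upper and lower bounds meet at 1, so that is the treewidth.

Treewidth 1.
Bags: B1 = {1, 7}  B2 = {0, 1}  B3 = {3, 7}  B4 = {4, 7}  B5 = {2, 4}  B6 = {3, 5}  B7 = {6, 7}
Tree: B1–B2, B1–B3, B3–B4, B4–B5, B3–B6, B3–B7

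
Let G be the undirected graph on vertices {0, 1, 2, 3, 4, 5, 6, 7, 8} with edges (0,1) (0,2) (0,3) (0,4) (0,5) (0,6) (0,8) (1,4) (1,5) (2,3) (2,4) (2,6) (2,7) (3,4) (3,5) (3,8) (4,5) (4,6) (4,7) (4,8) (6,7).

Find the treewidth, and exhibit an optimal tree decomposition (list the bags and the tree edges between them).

Each bag holds 4 vertices, so the decomposition has width 3, which upper-bounds the treewidth. On the other hand G contains the 4-clique {0, 1, 4, 5}. A clique must lie in a single bag of any decomposition, so no decomposition can have width below 3. The upper and lower bounds meet at 3, so that is the treewidth.

Treewidth 3.
Bags: B1 = {0, 2, 3, 4}  B2 = {0, 3, 4, 5}  B3 = {0, 1, 4, 5}  B4 = {0, 3, 4, 8}  B5 = {0, 2, 4, 6}  B6 = {2, 4, 6, 7}
Tree: B1–B2, B2–B3, B1–B4, B1–B5, B5–B6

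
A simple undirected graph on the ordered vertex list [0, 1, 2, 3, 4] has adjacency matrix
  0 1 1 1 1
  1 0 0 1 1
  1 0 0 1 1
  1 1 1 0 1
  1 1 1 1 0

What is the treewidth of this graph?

3

A width-3 tree decomposition is:
Bags: B1 = {0, 1, 3, 4}  B2 = {0, 2, 3, 4}
Tree: B1–B2
Each bag holds 4 vertices, so the decomposition has width 3, which upper-bounds the treewidth. For the lower bound, the 4 vertices {0, 1, 3, 4} are pairwise adjacent, and any tree decomposition puts a clique entirely inside one bag — forcing width ≥ 3. Hence tw(G) = 3 exactly.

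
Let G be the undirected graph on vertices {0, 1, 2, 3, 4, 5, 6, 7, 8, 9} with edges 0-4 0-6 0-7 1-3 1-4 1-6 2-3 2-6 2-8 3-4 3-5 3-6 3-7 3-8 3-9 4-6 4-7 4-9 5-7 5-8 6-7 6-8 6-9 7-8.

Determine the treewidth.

A width-3 tree decomposition is:
Bags: B1 = {3, 5, 7, 8}  B2 = {3, 6, 7, 8}  B3 = {3, 4, 6, 7}  B4 = {0, 4, 6, 7}  B5 = {2, 3, 6, 8}  B6 = {3, 4, 6, 9}  B7 = {1, 3, 4, 6}
Tree: B1–B2, B2–B3, B3–B4, B2–B5, B3–B6, B6–B7
Every bag has size at most 4, so the width is 4 − 1 = 3 and tw(G) ≤ 3. For the lower bound, the 4 vertices {0, 4, 6, 7} are pairwise adjacent, and any tree decomposition puts a clique entirely inside one bag — forcing width ≥ 3. Hence tw(G) = 3 exactly.

3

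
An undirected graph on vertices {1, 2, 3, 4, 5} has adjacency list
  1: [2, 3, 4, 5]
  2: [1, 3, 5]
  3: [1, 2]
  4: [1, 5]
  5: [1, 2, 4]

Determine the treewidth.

A width-2 tree decomposition is:
Bags: B1 = {1, 2, 5}  B2 = {1, 2, 3}  B3 = {1, 4, 5}
Tree: B1–B2, B1–B3
The largest bag has 3 vertices, giving width 2; this decomposition certifies tw(G) ≤ 2. On the other hand G contains the 3-clique {1, 2, 3}. A clique must lie in a single bag of any decomposition, so no decomposition can have width below 2. The upper and lower bounds meet at 2, so that is the treewidth.

2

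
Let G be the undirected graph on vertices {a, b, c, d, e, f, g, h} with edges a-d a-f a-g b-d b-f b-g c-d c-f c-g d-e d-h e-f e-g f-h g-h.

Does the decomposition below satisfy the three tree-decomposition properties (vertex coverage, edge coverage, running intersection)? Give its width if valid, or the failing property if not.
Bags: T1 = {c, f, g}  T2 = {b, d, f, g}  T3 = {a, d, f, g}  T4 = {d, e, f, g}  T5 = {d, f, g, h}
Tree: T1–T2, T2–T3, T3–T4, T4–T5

No — edge (d,c) lies in no bag.

A tree decomposition must satisfy three properties: every vertex lies in some bag; for every edge, both endpoints lie together in some bag; and for every vertex, the bags containing it form a connected subtree. Here edge (d,c) lies in no bag, so the decomposition is invalid.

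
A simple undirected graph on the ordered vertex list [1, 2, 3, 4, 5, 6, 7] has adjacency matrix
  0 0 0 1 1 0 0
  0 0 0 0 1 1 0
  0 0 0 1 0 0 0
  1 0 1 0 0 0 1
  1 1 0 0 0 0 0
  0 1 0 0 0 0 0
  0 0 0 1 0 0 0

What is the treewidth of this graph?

A width-1 tree decomposition is:
Bags: B1 = {4, 7}  B2 = {1, 4}  B3 = {1, 5}  B4 = {3, 4}  B5 = {2, 5}  B6 = {2, 6}
Tree: B1–B2, B2–B3, B1–B4, B3–B5, B5–B6
Every bag has size at most 2, so the width is 2 − 1 = 1 and tw(G) ≤ 1. Since G has at least one edge (e.g. 4–7), it is not an edgeless graph, so tw(G) ≥ 1. Hence tw(G) = 1 exactly.

1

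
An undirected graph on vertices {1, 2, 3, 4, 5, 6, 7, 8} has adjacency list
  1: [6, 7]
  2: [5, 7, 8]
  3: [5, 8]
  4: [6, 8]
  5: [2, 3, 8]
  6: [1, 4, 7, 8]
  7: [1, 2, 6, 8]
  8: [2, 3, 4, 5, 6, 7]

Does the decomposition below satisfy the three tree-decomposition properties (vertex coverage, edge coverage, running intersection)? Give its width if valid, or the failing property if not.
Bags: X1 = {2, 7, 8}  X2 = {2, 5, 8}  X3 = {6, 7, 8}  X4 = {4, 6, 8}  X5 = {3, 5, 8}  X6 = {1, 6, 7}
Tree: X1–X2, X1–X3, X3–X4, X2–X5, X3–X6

Every vertex of G appears in some bag (union = {1, 2, 3, 4, 5, 6, 7, 8}); every edge is covered by a bag; and for each vertex v the set of bags containing v is connected in the bag tree. The decomposition is therefore valid. The largest bag has 3 vertices, so the width is 2.

Yes; width 2.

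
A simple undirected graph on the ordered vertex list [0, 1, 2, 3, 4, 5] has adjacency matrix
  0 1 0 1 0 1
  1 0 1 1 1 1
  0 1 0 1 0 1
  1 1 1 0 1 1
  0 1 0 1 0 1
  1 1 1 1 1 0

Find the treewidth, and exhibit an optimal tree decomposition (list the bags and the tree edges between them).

Each bag holds 4 vertices, so the decomposition has width 3, which upper-bounds the treewidth. For the lower bound, the 4 vertices {0, 1, 3, 5} are pairwise adjacent, and any tree decomposition puts a clique entirely inside one bag — forcing width ≥ 3. Combining the bounds, tw(G) = 3.

Treewidth 3.
One optimal decomposition is:
Bags: B1 = {1, 2, 3, 5}  B2 = {0, 1, 3, 5}  B3 = {1, 3, 4, 5}
Tree: B1–B2, B1–B3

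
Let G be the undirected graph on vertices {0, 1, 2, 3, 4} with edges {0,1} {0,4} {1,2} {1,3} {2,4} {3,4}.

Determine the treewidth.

2

A width-2 tree decomposition is:
Bags: B1 = {1, 2, 4}  B2 = {1, 3, 4}  B3 = {0, 1, 4}
Tree: B1–B2, B2–B3
Each bag holds 3 vertices, so the decomposition has width 2, which upper-bounds the treewidth. Since 4–2–1–3–4 is a cycle in G, G is not acyclic. Forests are exactly the graphs of treewidth ≤ 1, so tw(G) ≥ 2. Combining the bounds, tw(G) = 2.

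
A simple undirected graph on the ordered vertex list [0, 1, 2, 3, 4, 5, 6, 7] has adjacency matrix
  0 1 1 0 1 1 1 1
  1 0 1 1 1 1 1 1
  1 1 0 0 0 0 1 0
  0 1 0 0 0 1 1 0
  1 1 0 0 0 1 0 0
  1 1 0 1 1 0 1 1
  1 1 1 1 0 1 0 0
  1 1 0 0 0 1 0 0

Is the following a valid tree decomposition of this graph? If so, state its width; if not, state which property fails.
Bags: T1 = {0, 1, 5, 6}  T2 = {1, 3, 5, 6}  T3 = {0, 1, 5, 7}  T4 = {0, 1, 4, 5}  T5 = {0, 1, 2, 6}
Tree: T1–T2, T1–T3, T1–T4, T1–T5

Every vertex of G appears in some bag (union = {0, 1, 2, 3, 4, 5, 6, 7}); every edge is covered by a bag; and for each vertex v the set of bags containing v is connected in the bag tree. The decomposition is therefore valid. The largest bag has 4 vertices, so the width is 3.

Yes; width 3.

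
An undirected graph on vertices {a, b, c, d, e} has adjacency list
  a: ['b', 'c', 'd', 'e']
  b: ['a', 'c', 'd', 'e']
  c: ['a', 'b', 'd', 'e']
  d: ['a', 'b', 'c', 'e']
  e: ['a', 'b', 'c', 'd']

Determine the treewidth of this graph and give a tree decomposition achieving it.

Treewidth 4.
Bags: B1 = {a, b, c, d, e}
Tree: (single bag)

A single bag containing all 5 vertices is trivially a valid decomposition of width 4. For the lower bound, the 5 vertices {a, b, c, d, e} are pairwise adjacent, and any tree decomposition puts a clique entirely inside one bag — forcing width ≥ 4. Combining the bounds, tw(G) = 4.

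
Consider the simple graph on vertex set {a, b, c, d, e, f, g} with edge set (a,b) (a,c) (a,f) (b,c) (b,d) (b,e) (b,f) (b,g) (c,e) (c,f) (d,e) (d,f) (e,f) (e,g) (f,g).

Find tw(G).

A width-3 tree decomposition is:
Bags: B1 = {b, e, f, g}  B2 = {b, c, e, f}  B3 = {a, b, c, f}  B4 = {b, d, e, f}
Tree: B1–B2, B2–B3, B2–B4
Every bag has size at most 4, so the width is 4 − 1 = 3 and tw(G) ≤ 3. For the lower bound, the 4 vertices {b, d, e, f} are pairwise adjacent, and any tree decomposition puts a clique entirely inside one bag — forcing width ≥ 3. The upper and lower bounds meet at 3, so that is the treewidth.

3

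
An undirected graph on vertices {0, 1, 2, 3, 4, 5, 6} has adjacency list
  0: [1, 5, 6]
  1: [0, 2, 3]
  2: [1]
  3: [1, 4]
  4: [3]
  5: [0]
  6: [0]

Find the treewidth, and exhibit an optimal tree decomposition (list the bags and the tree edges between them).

Every bag has size at most 2, so the width is 2 − 1 = 1 and tw(G) ≤ 1. Any graph with an edge has treewidth ≥ 1, and G has the edge 5–0. Combining the bounds, tw(G) = 1.

Treewidth 1.
One optimal decomposition is:
Bags: B1 = {0, 5}  B2 = {0, 1}  B3 = {0, 6}  B4 = {1, 3}  B5 = {3, 4}  B6 = {1, 2}
Tree: B1–B2, B2–B3, B2–B4, B4–B5, B4–B6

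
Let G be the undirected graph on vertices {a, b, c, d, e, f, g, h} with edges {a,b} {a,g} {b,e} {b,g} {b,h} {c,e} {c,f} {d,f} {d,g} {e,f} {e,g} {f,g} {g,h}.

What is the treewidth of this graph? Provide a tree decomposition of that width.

Each bag holds 3 vertices, so the decomposition has width 2, which upper-bounds the treewidth. For the lower bound, the 3 vertices {d, f, g} are pairwise adjacent, and any tree decomposition puts a clique entirely inside one bag — forcing width ≥ 2. The upper and lower bounds meet at 2, so that is the treewidth.

Treewidth 2.
One optimal decomposition is:
Bags: B1 = {b, g, h}  B2 = {a, b, g}  B3 = {b, e, g}  B4 = {e, f, g}  B5 = {c, e, f}  B6 = {d, f, g}
Tree: B1–B2, B1–B3, B3–B4, B4–B5, B4–B6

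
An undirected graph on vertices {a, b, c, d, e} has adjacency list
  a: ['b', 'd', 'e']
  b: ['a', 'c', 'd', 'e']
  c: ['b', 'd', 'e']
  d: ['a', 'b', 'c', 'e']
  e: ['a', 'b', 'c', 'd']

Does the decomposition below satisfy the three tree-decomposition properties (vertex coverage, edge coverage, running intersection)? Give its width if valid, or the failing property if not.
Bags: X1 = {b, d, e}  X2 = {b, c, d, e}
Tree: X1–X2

A tree decomposition must satisfy three properties: every vertex lies in some bag; for every edge, both endpoints lie together in some bag; and for every vertex, the bags containing it form a connected subtree. Here vertex a appears in no bag, so the decomposition is invalid.

No — vertex a appears in no bag.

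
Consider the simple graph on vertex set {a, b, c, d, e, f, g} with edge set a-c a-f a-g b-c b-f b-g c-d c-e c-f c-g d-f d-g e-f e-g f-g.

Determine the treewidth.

3

A width-3 tree decomposition is:
Bags: B1 = {b, c, f, g}  B2 = {c, e, f, g}  B3 = {c, d, f, g}  B4 = {a, c, f, g}
Tree: B1–B2, B1–B3, B2–B4
The largest bag has 4 vertices, giving width 3; this decomposition certifies tw(G) ≤ 3. On the other hand G contains the 4-clique {c, d, f, g}. A clique must lie in a single bag of any decomposition, so no decomposition can have width below 3. Therefore the treewidth is 3.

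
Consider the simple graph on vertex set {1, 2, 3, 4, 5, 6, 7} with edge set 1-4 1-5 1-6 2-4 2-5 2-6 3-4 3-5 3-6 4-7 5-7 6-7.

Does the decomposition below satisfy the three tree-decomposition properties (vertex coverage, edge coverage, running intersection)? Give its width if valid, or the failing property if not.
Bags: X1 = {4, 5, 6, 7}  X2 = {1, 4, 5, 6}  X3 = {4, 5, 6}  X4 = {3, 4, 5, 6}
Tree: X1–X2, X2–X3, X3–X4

A tree decomposition must satisfy three properties: every vertex lies in some bag; for every edge, both endpoints lie together in some bag; and for every vertex, the bags containing it form a connected subtree. Here vertex 2 appears in no bag, so the decomposition is invalid.

No — vertex 2 appears in no bag.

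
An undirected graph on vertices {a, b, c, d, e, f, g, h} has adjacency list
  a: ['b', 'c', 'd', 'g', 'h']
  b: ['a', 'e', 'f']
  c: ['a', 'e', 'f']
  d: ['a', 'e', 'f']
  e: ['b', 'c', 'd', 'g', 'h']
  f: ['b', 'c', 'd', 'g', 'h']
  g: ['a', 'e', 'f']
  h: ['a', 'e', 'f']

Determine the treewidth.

3

A width-3 tree decomposition is:
Bags: B1 = {a, b, e, f}  B2 = {a, d, e, f}  B3 = {a, c, e, f}  B4 = {a, e, f, h}  B5 = {a, e, f, g}
Tree: B1–B2, B2–B3, B3–B4, B4–B5
The largest bag has 4 vertices, giving width 3; this decomposition certifies tw(G) ≤ 3. For the lower bound: the 4 vertex sets {a,b}, {d,f}, {e}, {c} are disjoint, each induces a connected subgraph, and every pair is joined by at least one edge of G. Contracting each set to a single vertex therefore yields K_{4} as a minor, and since treewidth is minor-monotone, tw(G) ≥ tw(K_{4}) = 3. Hence tw(G) = 3 exactly.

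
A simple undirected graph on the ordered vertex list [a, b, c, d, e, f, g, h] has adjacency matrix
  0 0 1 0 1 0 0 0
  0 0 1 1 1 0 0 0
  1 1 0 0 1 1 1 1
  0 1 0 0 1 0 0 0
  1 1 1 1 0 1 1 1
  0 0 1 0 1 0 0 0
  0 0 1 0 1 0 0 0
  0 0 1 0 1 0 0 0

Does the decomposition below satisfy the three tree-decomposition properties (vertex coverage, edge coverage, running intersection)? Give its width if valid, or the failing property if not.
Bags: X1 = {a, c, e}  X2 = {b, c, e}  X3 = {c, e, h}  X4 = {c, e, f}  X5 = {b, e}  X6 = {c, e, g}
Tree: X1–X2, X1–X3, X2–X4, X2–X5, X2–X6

No — vertex d appears in no bag.

A tree decomposition must satisfy three properties: every vertex lies in some bag; for every edge, both endpoints lie together in some bag; and for every vertex, the bags containing it form a connected subtree. Here vertex d appears in no bag, so the decomposition is invalid.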